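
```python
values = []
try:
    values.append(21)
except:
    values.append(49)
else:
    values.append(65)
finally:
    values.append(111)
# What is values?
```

Step-by-step execution trace:
1. try: `values.append(21)` → values = [21]. No exception raised.
2. `except` is skipped.
3. `else` runs: `values.append(65)` → values = [21, 65].
4. `finally` always runs: `values.append(111)` → values = [21, 65, 111].
Result: [21, 65, 111]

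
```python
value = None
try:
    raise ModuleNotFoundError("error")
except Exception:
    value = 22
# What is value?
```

Step-by-step execution trace:
1. `raise ModuleNotFoundError(...)` raises ModuleNotFoundError.
2. `except Exception` matches (ModuleNotFoundError is a subclass of Exception) → value = 22.
Result: 22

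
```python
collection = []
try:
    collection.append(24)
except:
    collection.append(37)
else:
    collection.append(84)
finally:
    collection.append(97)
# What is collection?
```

Step-by-step execution trace:
1. try: `collection.append(24)` → collection = [24]. No exception raised.
2. `except` is skipped.
3. `else` runs: `collection.append(84)` → collection = [24, 84].
4. `finally` always runs: `collection.append(97)` → collection = [24, 84, 97].
Result: [24, 84, 97]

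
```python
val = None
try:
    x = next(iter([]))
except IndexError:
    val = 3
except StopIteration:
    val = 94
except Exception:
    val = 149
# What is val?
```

Step-by-step execution trace:
1. `x = next(iter([]))` raises StopIteration.
2. `except IndexError` does not match StopIteration; skipped.
3. `except StopIteration` matches → val = 94.
4. Remaining except clauses are skipped.
Result: 94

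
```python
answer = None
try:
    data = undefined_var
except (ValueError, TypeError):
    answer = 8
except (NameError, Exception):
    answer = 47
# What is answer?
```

Step-by-step execution trace:
1. `data = undefined_var` raises NameError.
2. `except (ValueError, TypeError)` does not match NameError; skipped.
3. `except (NameError, Exception)` matches (NameError is in the tuple) → answer = 47.
Result: 47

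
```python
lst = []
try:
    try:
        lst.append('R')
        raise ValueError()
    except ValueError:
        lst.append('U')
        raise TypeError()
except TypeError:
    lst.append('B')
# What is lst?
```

Step-by-step execution trace:
1. Inner try: `lst.append('R')` → lst = ['R'].
2. `raise ValueError()` raises ValueError.
3. Inner `except ValueError` matches → `lst.append('U')` → lst = ['R', 'U'].
4. `raise TypeError()` raises TypeError; propagates to outer try.
5. Outer `except TypeError` matches → `lst.append('B')` → lst = ['R', 'U', 'B'].
Result: ['R', 'U', 'B']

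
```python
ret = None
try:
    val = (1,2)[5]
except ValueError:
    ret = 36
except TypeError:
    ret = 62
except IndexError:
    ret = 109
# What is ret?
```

Step-by-step execution trace:
1. `val = (1,2)[5]` raises IndexError.
2. `except ValueError` does not match IndexError; skipped.
3. `except TypeError` does not match IndexError; skipped.
4. `except IndexError` matches → ret = 109.
Result: 109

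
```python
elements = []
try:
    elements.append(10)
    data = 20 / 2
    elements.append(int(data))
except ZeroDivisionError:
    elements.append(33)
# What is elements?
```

Step-by-step execution trace:
1. try: `elements.append(10)` → elements = [10].
2. `data = 20 / 2` → data = 10.0. No exception raised.
3. `elements.append(int(data))` → elements = [10, 10].
4. `except ZeroDivisionError` is skipped (no exception was raised).
Result: [10, 10]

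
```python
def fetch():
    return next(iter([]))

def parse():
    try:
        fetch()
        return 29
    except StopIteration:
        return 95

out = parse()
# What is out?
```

Step-by-step execution trace:
1. `parse()` calls `fetch()`.
2. `fetch()` evaluates `next(iter([]))`, which raises StopIteration; it propagates to the caller.
3. `return 29` is not reached.
4. `except StopIteration` in parse matches → returns 95.
5. out = 95.
Result: 95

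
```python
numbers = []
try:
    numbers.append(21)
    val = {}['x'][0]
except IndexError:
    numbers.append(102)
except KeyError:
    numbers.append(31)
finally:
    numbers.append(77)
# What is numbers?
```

Step-by-step execution trace:
1. try: `numbers.append(21)` → numbers = [21].
2. `val = {}['x'][0]` raises KeyError.
3. `except IndexError` does not match KeyError; skipped.
4. `except KeyError` matches → `numbers.append(31)` → numbers = [21, 31].
5. finally always runs: `numbers.append(77)` → numbers = [21, 31, 77].
Result: [21, 31, 77]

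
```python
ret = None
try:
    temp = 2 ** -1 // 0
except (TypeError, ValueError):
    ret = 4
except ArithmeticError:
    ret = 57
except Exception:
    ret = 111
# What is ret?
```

Step-by-step execution trace:
1. `temp = 2 ** -1 // 0` raises ZeroDivisionError.
2. `except (TypeError, ValueError)` does not match ZeroDivisionError; skipped.
3. `except ArithmeticError` matches (ZeroDivisionError is a subclass of ArithmeticError) → ret = 57.
4. `except Exception` is not reached.
Result: 57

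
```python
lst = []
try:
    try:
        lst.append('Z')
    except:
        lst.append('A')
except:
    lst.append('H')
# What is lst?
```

Step-by-step execution trace:
1. Inner try: `lst.append('Z')` → lst = ['Z']. No exception raised.
2. Inner `except` is skipped.
3. Inner try completes normally; outer `except` is skipped.
Result: ['Z']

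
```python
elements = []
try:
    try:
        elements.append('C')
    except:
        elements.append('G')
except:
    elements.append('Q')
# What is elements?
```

Step-by-step execution trace:
1. Inner try: `elements.append('C')` → elements = ['C']. No exception raised.
2. Inner `except` is skipped.
3. Inner try completes normally; outer `except` is skipped.
Result: ['C']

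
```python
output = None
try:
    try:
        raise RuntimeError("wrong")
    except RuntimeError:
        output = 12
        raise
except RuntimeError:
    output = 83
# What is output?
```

Step-by-step execution trace:
1. Inner try: `raise RuntimeError("wrong")` raises RuntimeError.
2. Inner `except RuntimeError` matches → output = 12.
3. bare `raise` re-raises the same RuntimeError.
4. Outer `except RuntimeError` matches → output = 83.
Result: 83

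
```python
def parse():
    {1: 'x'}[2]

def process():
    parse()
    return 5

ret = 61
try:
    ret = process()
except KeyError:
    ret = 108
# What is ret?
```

Step-by-step execution trace:
1. ret starts at 61.
2. try: `process()` calls `parse()`.
3. `parse()` evaluates `{1: 'x'}[2]`, which raises KeyError; it propagates through process (uncaught).
4. `return 5` in process is not reached; the assignment to ret does not complete.
5. `except KeyError` matches → ret = 108.
Result: 108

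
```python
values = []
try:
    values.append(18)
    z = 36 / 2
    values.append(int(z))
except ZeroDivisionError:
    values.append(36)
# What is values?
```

Step-by-step execution trace:
1. try: `values.append(18)` → values = [18].
2. `z = 36 / 2` → z = 18.0. No exception raised.
3. `values.append(int(z))` → values = [18, 18].
4. `except ZeroDivisionError` is skipped (no exception was raised).
Result: [18, 18]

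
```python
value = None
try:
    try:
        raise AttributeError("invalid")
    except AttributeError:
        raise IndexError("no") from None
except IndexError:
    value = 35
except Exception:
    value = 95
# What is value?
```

Step-by-step execution trace:
1. Inner try raises AttributeError; inner `except AttributeError` catches it.
2. `raise IndexError(...) from None` raises IndexError (from None suppresses __context__, but the active exception is still IndexError).
3. Outer `except IndexError` matches → value = 35.
4. `except Exception` is not reached.
Result: 35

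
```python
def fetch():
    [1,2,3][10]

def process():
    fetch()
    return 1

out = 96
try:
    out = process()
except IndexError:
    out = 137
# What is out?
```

Step-by-step execution trace:
1. out starts at 96.
2. try: `process()` calls `fetch()`.
3. `fetch()` evaluates `[1,2,3][10]`, which raises IndexError; it propagates through process (uncaught).
4. `return 1` in process is not reached; the assignment to out does not complete.
5. `except IndexError` matches → out = 137.
Result: 137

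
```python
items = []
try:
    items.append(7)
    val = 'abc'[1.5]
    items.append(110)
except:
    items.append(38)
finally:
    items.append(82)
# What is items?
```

Step-by-step execution trace:
1. try: `items.append(7)` → items = [7].
2. `val = 'abc'[1.5]` raises TypeError; `items.append(110)` is not reached.
3. bare `except` matches → `items.append(38)` → items = [7, 38].
4. finally always runs: `items.append(82)` → items = [7, 38, 82].
Result: [7, 38, 82]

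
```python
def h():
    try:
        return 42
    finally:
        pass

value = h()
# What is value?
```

Step-by-step execution trace:
1. `h()` enters try: `return 42` sets pending return value 42.
2. Before returning, `finally: pass` runs (no effect).
3. h() returns 42 → value = 42.
Result: 42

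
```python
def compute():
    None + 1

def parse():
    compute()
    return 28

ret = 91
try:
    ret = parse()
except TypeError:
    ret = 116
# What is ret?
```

Step-by-step execution trace:
1. ret starts at 91.
2. try: `parse()` calls `compute()`.
3. `compute()` evaluates `None + 1`, which raises TypeError; it propagates through parse (uncaught).
4. `return 28` in parse is not reached; the assignment to ret does not complete.
5. `except TypeError` matches → ret = 116.
Result: 116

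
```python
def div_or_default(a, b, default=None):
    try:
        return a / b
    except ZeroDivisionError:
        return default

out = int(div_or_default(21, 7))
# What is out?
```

Step-by-step execution trace:
1. `div_or_default(21, 7)` enters try: `return 21 / 7` → returns 3.0. No exception raised.
2. `except ZeroDivisionError` is skipped.
3. `int(3.0)` → 3 → out = 3.
Result: 3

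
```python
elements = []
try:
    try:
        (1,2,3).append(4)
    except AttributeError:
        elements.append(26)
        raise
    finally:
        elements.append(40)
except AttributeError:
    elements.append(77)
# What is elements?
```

Step-by-step execution trace:
1. Inner try: `(1,2,3).append(4)` raises AttributeError.
2. Inner `except AttributeError` matches → `elements.append(26)` → elements = [26].
3. bare `raise` re-raises AttributeError.
4. Inner `finally` runs during unwinding: `elements.append(40)` → elements = [26, 40].
5. Outer `except AttributeError` matches → `elements.append(77)` → elements = [26, 40, 77].
Result: [26, 40, 77]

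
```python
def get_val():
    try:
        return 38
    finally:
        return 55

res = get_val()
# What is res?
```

Step-by-step execution trace:
1. `get_val()` enters try: `return 38` sets pending return value 38.
2. Before returning, `finally: return 55` runs and overrides the pending return.
3. get_val() returns 55 → res = 55.
Result: 55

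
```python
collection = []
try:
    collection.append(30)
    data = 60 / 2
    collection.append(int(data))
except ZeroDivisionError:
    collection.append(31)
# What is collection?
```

Step-by-step execution trace:
1. try: `collection.append(30)` → collection = [30].
2. `data = 60 / 2` → data = 30.0. No exception raised.
3. `collection.append(int(data))` → collection = [30, 30].
4. `except ZeroDivisionError` is skipped (no exception was raised).
Result: [30, 30]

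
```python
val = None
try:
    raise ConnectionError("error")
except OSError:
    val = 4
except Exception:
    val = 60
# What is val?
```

Step-by-step execution trace:
1. `raise ConnectionError(...)` raises ConnectionError.
2. `except OSError` matches (ConnectionError is a subclass of OSError) → val = 4.
3. `except Exception` is not reached.
Result: 4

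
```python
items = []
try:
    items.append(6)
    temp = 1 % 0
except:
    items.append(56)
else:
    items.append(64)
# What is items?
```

Step-by-step execution trace:
1. try: `items.append(6)` → items = [6].
2. `temp = 1 % 0` raises ZeroDivisionError.
3. bare `except` matches → `items.append(56)` → items = [6, 56].
4. `else` is skipped (an exception was raised).
Result: [6, 56]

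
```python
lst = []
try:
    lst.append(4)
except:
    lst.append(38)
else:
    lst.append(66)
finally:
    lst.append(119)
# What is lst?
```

Step-by-step execution trace:
1. try: `lst.append(4)` → lst = [4]. No exception raised.
2. `except` is skipped.
3. `else` runs: `lst.append(66)` → lst = [4, 66].
4. `finally` always runs: `lst.append(119)` → lst = [4, 66, 119].
Result: [4, 66, 119]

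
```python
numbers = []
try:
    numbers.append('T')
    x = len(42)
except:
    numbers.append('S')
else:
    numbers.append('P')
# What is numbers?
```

Step-by-step execution trace:
1. try: `numbers.append('T')` → numbers = ['T'].
2. `x = len(42)` raises TypeError.
3. bare `except` matches → `numbers.append('S')` → numbers = ['T', 'S'].
4. `else` is skipped (an exception was raised).
Result: ['T', 'S']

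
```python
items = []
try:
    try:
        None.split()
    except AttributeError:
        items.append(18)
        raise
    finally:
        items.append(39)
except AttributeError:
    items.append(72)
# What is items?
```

Step-by-step execution trace:
1. Inner try: `None.split()` raises AttributeError.
2. Inner `except AttributeError` matches → `items.append(18)` → items = [18].
3. bare `raise` re-raises AttributeError.
4. Inner `finally` runs during unwinding: `items.append(39)` → items = [18, 39].
5. Outer `except AttributeError` matches → `items.append(72)` → items = [18, 39, 72].
Result: [18, 39, 72]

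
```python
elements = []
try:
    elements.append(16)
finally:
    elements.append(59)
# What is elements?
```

Step-by-step execution trace:
1. try: `elements.append(16)` → elements = [16].
2. The try body completes without raising.
3. finally always runs: `elements.append(59)` → elements = [16, 59].
Result: [16, 59]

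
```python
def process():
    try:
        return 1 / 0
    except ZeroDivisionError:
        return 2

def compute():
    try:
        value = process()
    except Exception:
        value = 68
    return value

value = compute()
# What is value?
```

Step-by-step execution trace:
1. `compute()` calls `process()`.
2. In process: `1 / 0` raises ZeroDivisionError; `except ZeroDivisionError` catches it → returns 2.
3. In compute: `value = process()` → value = 2. No exception reaches compute.
4. `except Exception` is skipped; compute returns 2.
5. value = 2.
Result: 2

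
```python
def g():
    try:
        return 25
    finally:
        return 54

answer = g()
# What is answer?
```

Step-by-step execution trace:
1. `g()` enters try: `return 25` sets pending return value 25.
2. Before returning, `finally: return 54` runs and overrides the pending return.
3. g() returns 54 → answer = 54.
Result: 54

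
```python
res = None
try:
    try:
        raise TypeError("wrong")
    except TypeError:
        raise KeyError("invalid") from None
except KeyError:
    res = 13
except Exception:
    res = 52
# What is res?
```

Step-by-step execution trace:
1. Inner try raises TypeError; inner `except TypeError` catches it.
2. `raise KeyError(...) from None` raises KeyError (from None suppresses __context__, but the active exception is still KeyError).
3. Outer `except KeyError` matches → res = 13.
4. `except Exception` is not reached.
Result: 13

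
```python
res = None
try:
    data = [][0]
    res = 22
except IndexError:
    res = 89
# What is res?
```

Step-by-step execution trace:
1. `data = [][0]` raises IndexError.
2. `res = 22` is not reached.
3. `except IndexError` matches → res = 89.
Result: 89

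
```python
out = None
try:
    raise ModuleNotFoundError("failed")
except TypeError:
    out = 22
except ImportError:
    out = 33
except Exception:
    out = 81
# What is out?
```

Step-by-step execution trace:
1. `raise ModuleNotFoundError(...)` raises ModuleNotFoundError.
2. `except TypeError` does not match (ModuleNotFoundError is not a subclass of TypeError); skipped.
3. `except ImportError` matches (ModuleNotFoundError is a subclass of ImportError) → out = 33.
4. `except Exception` is not reached.
Result: 33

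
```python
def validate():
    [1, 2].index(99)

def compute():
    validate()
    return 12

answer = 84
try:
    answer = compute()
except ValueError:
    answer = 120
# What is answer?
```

Step-by-step execution trace:
1. answer starts at 84.
2. try: `compute()` calls `validate()`.
3. `validate()` evaluates `[1, 2].index(99)`, which raises ValueError; it propagates through compute (uncaught).
4. `return 12` in compute is not reached; the assignment to answer does not complete.
5. `except ValueError` matches → answer = 120.
Result: 120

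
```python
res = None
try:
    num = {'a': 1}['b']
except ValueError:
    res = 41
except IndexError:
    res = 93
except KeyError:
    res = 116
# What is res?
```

Step-by-step execution trace:
1. `num = {'a': 1}['b']` raises KeyError.
2. `except ValueError` does not match KeyError; skipped.
3. `except IndexError` does not match KeyError; skipped.
4. `except KeyError` matches → res = 116.
Result: 116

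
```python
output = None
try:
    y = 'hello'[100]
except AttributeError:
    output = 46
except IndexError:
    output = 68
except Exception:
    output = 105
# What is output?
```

Step-by-step execution trace:
1. `y = 'hello'[100]` raises IndexError.
2. `except AttributeError` does not match IndexError; skipped.
3. `except IndexError` matches → output = 68.
4. Remaining except clauses are skipped.
Result: 68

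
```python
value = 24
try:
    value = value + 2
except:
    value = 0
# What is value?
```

Step-by-step execution trace:
1. value starts at 24.
2. try: `value = value + 2` → value = 26. No exception raised.
3. `except` is skipped.
Result: 26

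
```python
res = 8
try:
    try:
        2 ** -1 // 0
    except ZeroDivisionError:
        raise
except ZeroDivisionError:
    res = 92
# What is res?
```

Step-by-step execution trace:
1. Inner try: `2 ** -1 // 0` raises ZeroDivisionError.
2. Inner `except ZeroDivisionError` matches; bare `raise` re-raises the same ZeroDivisionError.
3. Outer `except ZeroDivisionError` matches → res = 92.
Result: 92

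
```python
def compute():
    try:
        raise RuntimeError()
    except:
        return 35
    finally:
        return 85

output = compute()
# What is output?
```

Step-by-step execution trace:
1. `compute()` enters try: `raise RuntimeError()` raises RuntimeError.
2. bare `except` matches → `return 35` sets pending return value 35.
3. Before returning, `finally: return 85` runs and overrides the pending return.
4. compute() returns 85 → output = 85.
Result: 85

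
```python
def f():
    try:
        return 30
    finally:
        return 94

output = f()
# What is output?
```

Step-by-step execution trace:
1. `f()` enters try: `return 30` sets pending return value 30.
2. Before returning, `finally: return 94` runs and overrides the pending return.
3. f() returns 94 → output = 94.
Result: 94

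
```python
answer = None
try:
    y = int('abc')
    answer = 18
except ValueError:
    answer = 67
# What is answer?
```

Step-by-step execution trace:
1. `y = int('abc')` raises ValueError.
2. `answer = 18` is not reached.
3. `except ValueError` matches → answer = 67.
Result: 67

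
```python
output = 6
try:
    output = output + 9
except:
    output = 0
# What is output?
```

Step-by-step execution trace:
1. output starts at 6.
2. try: `output = output + 9` → output = 15. No exception raised.
3. `except` is skipped.
Result: 15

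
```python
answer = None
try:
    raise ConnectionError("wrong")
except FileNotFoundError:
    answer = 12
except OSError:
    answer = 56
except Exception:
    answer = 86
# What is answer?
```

Step-by-step execution trace:
1. `raise ConnectionError(...)` raises ConnectionError.
2. `except FileNotFoundError` does not match (ConnectionError is not a subclass of FileNotFoundError); skipped.
3. `except OSError` matches (ConnectionError is a subclass of OSError) → answer = 56.
4. `except Exception` is not reached.
Result: 56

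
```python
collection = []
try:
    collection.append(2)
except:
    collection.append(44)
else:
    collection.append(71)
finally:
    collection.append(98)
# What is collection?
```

Step-by-step execution trace:
1. try: `collection.append(2)` → collection = [2]. No exception raised.
2. `except` is skipped.
3. `else` runs: `collection.append(71)` → collection = [2, 71].
4. `finally` always runs: `collection.append(98)` → collection = [2, 71, 98].
Result: [2, 71, 98]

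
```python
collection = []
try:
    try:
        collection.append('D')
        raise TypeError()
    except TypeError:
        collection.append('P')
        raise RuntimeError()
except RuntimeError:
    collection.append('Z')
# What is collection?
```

Step-by-step execution trace:
1. Inner try: `collection.append('D')` → collection = ['D'].
2. `raise TypeError()` raises TypeError.
3. Inner `except TypeError` matches → `collection.append('P')` → collection = ['D', 'P'].
4. `raise RuntimeError()` raises RuntimeError; propagates to outer try.
5. Outer `except RuntimeError` matches → `collection.append('Z')` → collection = ['D', 'P', 'Z'].
Result: ['D', 'P', 'Z']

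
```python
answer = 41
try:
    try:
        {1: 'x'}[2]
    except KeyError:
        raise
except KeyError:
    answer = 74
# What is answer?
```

Step-by-step execution trace:
1. Inner try: `{1: 'x'}[2]` raises KeyError.
2. Inner `except KeyError` matches; bare `raise` re-raises the same KeyError.
3. Outer `except KeyError` matches → answer = 74.
Result: 74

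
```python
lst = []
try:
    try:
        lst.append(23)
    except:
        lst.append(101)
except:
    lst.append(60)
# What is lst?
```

Step-by-step execution trace:
1. Inner try: `lst.append(23)` → lst = [23]. No exception raised.
2. Inner `except` is skipped.
3. Inner try completes normally; outer `except` is skipped.
Result: [23]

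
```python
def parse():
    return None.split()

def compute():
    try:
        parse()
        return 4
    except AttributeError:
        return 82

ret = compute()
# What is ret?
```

Step-by-step execution trace:
1. `compute()` calls `parse()`.
2. `parse()` evaluates `None.split()`, which raises AttributeError; it propagates to the caller.
3. `return 4` is not reached.
4. `except AttributeError` in compute matches → returns 82.
5. ret = 82.
Result: 82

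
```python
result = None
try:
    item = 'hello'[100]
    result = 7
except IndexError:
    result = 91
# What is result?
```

Step-by-step execution trace:
1. `item = 'hello'[100]` raises IndexError.
2. `result = 7` is not reached.
3. `except IndexError` matches → result = 91.
Result: 91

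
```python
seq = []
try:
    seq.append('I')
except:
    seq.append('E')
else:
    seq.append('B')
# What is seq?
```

Step-by-step execution trace:
1. try: `seq.append('I')` → seq = ['I']. No exception raised.
2. `except` is skipped.
3. `else` runs (try completed without exception): `seq.append('B')` → seq = ['I', 'B'].
Result: ['I', 'B']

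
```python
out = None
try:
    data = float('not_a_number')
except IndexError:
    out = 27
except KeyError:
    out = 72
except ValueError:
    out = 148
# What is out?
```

Step-by-step execution trace:
1. `data = float('not_a_number')` raises ValueError.
2. `except IndexError` does not match ValueError; skipped.
3. `except KeyError` does not match ValueError; skipped.
4. `except ValueError` matches → out = 148.
Result: 148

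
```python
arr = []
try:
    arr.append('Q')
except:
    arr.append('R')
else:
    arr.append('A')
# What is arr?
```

Step-by-step execution trace:
1. try: `arr.append('Q')` → arr = ['Q']. No exception raised.
2. `except` is skipped.
3. `else` runs (try completed without exception): `arr.append('A')` → arr = ['Q', 'A'].
Result: ['Q', 'A']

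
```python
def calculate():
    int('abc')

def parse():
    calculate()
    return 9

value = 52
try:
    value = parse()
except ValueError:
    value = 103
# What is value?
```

Step-by-step execution trace:
1. value starts at 52.
2. try: `parse()` calls `calculate()`.
3. `calculate()` evaluates `int('abc')`, which raises ValueError; it propagates through parse (uncaught).
4. `return 9` in parse is not reached; the assignment to value does not complete.
5. `except ValueError` matches → value = 103.
Result: 103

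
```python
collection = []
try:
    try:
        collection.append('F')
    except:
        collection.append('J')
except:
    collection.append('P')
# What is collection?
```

Step-by-step execution trace:
1. Inner try: `collection.append('F')` → collection = ['F']. No exception raised.
2. Inner `except` is skipped.
3. Inner try completes normally; outer `except` is skipped.
Result: ['F']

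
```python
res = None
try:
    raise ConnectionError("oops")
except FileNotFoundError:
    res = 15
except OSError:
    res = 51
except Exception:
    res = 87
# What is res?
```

Step-by-step execution trace:
1. `raise ConnectionError(...)` raises ConnectionError.
2. `except FileNotFoundError` does not match (ConnectionError is not a subclass of FileNotFoundError); skipped.
3. `except OSError` matches (ConnectionError is a subclass of OSError) → res = 51.
4. `except Exception` is not reached.
Result: 51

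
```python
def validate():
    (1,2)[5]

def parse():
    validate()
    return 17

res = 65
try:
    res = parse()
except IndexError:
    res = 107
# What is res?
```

Step-by-step execution trace:
1. res starts at 65.
2. try: `parse()` calls `validate()`.
3. `validate()` evaluates `(1,2)[5]`, which raises IndexError; it propagates through parse (uncaught).
4. `return 17` in parse is not reached; the assignment to res does not complete.
5. `except IndexError` matches → res = 107.
Result: 107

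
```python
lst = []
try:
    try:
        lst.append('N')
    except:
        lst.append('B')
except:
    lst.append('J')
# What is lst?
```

Step-by-step execution trace:
1. Inner try: `lst.append('N')` → lst = ['N']. No exception raised.
2. Inner `except` is skipped.
3. Inner try completes normally; outer `except` is skipped.
Result: ['N']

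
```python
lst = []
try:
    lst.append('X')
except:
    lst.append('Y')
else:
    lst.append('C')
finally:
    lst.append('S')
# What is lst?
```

Step-by-step execution trace:
1. try: `lst.append('X')` → lst = ['X']. No exception raised.
2. `except` is skipped.
3. `else` runs: `lst.append('C')` → lst = ['X', 'C'].
4. `finally` always runs: `lst.append('S')` → lst = ['X', 'C', 'S'].
Result: ['X', 'C', 'S']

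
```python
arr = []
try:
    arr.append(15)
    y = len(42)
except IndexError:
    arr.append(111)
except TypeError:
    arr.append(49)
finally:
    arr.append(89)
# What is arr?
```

Step-by-step execution trace:
1. try: `arr.append(15)` → arr = [15].
2. `y = len(42)` raises TypeError.
3. `except IndexError` does not match TypeError; skipped.
4. `except TypeError` matches → `arr.append(49)` → arr = [15, 49].
5. finally always runs: `arr.append(89)` → arr = [15, 49, 89].
Result: [15, 49, 89]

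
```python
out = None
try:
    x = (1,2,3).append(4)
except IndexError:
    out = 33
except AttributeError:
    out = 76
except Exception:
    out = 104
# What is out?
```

Step-by-step execution trace:
1. `x = (1,2,3).append(4)` raises AttributeError.
2. `except IndexError` does not match AttributeError; skipped.
3. `except AttributeError` matches → out = 76.
4. Remaining except clauses are skipped.
Result: 76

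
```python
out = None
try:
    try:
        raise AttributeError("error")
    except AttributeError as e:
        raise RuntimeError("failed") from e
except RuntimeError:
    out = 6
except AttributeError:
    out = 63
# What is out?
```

Step-by-step execution trace:
1. Inner try raises AttributeError; inner `except AttributeError as e` catches it.
2. `raise RuntimeError(...) from e` raises RuntimeError (AttributeError is attached as __cause__, but only RuntimeError is active).
3. Outer `except RuntimeError` matches → out = 6.
4. `except AttributeError` is not reached.
Result: 6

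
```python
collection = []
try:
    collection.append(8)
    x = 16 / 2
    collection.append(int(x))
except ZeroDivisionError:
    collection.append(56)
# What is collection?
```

Step-by-step execution trace:
1. try: `collection.append(8)` → collection = [8].
2. `x = 16 / 2` → x = 8.0. No exception raised.
3. `collection.append(int(x))` → collection = [8, 8].
4. `except ZeroDivisionError` is skipped (no exception was raised).
Result: [8, 8]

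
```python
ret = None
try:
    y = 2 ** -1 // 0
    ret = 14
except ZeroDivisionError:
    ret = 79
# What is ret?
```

Step-by-step execution trace:
1. `y = 2 ** -1 // 0` raises ZeroDivisionError.
2. `ret = 14` is not reached.
3. `except ZeroDivisionError` matches → ret = 79.
Result: 79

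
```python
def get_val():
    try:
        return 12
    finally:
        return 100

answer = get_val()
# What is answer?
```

Step-by-step execution trace:
1. `get_val()` enters try: `return 12` sets pending return value 12.
2. Before returning, `finally: return 100` runs and overrides the pending return.
3. get_val() returns 100 → answer = 100.
Result: 100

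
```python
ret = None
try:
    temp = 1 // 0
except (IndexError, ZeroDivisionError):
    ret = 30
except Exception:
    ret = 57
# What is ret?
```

Step-by-step execution trace:
1. `temp = 1 // 0` raises ZeroDivisionError.
2. `except (IndexError, ZeroDivisionError)` matches (ZeroDivisionError is in the tuple) → ret = 30.
3. `except Exception` is not reached.
Result: 30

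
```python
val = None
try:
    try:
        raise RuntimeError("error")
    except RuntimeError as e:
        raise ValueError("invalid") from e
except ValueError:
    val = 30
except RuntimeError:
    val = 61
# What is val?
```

Step-by-step execution trace:
1. Inner try raises RuntimeError; inner `except RuntimeError as e` catches it.
2. `raise ValueError(...) from e` raises ValueError (RuntimeError is attached as __cause__, but only ValueError is active).
3. Outer `except ValueError` matches → val = 30.
4. `except RuntimeError` is not reached.
Result: 30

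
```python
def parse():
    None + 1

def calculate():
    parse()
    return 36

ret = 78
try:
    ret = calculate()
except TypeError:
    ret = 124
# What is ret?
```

Step-by-step execution trace:
1. ret starts at 78.
2. try: `calculate()` calls `parse()`.
3. `parse()` evaluates `None + 1`, which raises TypeError; it propagates through calculate (uncaught).
4. `return 36` in calculate is not reached; the assignment to ret does not complete.
5. `except TypeError` matches → ret = 124.
Result: 124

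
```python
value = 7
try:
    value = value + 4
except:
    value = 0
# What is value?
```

Step-by-step execution trace:
1. value starts at 7.
2. try: `value = value + 4` → value = 11. No exception raised.
3. `except` is skipped.
Result: 11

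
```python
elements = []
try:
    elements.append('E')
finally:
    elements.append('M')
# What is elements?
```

Step-by-step execution trace:
1. try: `elements.append('E')` → elements = ['E'].
2. The try body completes without raising.
3. finally always runs: `elements.append('M')` → elements = ['E', 'M'].
Result: ['E', 'M']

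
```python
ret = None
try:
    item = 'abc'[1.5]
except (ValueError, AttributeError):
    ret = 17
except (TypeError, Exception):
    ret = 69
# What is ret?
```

Step-by-step execution trace:
1. `item = 'abc'[1.5]` raises TypeError.
2. `except (ValueError, AttributeError)` does not match TypeError; skipped.
3. `except (TypeError, Exception)` matches (TypeError is in the tuple) → ret = 69.
Result: 69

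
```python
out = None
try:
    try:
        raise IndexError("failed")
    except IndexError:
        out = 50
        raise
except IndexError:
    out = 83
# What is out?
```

Step-by-step execution trace:
1. Inner try: `raise IndexError("failed")` raises IndexError.
2. Inner `except IndexError` matches → out = 50.
3. bare `raise` re-raises the same IndexError.
4. Outer `except IndexError` matches → out = 83.
Result: 83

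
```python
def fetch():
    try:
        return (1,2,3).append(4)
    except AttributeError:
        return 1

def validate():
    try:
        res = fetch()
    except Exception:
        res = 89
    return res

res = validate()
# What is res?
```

Step-by-step execution trace:
1. `validate()` calls `fetch()`.
2. In fetch: `(1,2,3).append(4)` raises AttributeError; `except AttributeError` catches it → returns 1.
3. In validate: `res = fetch()` → res = 1. No exception reaches validate.
4. `except Exception` is skipped; validate returns 1.
5. res = 1.
Result: 1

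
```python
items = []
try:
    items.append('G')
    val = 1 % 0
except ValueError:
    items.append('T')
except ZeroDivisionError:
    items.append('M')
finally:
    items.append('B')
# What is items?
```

Step-by-step execution trace:
1. try: `items.append('G')` → items = ['G'].
2. `val = 1 % 0` raises ZeroDivisionError.
3. `except ValueError` does not match ZeroDivisionError; skipped.
4. `except ZeroDivisionError` matches → `items.append('M')` → items = ['G', 'M'].
5. finally always runs: `items.append('B')` → items = ['G', 'M', 'B'].
Result: ['G', 'M', 'B']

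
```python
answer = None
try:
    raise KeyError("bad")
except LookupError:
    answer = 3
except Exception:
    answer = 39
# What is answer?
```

Step-by-step execution trace:
1. `raise KeyError(...)` raises KeyError.
2. `except LookupError` matches (KeyError is a subclass of LookupError) → answer = 3.
3. `except Exception` is not reached.
Result: 3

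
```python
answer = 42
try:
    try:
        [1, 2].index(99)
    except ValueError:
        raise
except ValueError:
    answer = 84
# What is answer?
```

Step-by-step execution trace:
1. Inner try: `[1, 2].index(99)` raises ValueError.
2. Inner `except ValueError` matches; bare `raise` re-raises the same ValueError.
3. Outer `except ValueError` matches → answer = 84.
Result: 84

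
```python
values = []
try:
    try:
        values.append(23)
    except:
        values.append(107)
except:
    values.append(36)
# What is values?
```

Step-by-step execution trace:
1. Inner try: `values.append(23)` → values = [23]. No exception raised.
2. Inner `except` is skipped.
3. Inner try completes normally; outer `except` is skipped.
Result: [23]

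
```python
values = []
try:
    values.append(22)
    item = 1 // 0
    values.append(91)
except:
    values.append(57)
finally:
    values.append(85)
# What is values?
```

Step-by-step execution trace:
1. try: `values.append(22)` → values = [22].
2. `item = 1 // 0` raises ZeroDivisionError; `values.append(91)` is not reached.
3. bare `except` matches → `values.append(57)` → values = [22, 57].
4. finally always runs: `values.append(85)` → values = [22, 57, 85].
Result: [22, 57, 85]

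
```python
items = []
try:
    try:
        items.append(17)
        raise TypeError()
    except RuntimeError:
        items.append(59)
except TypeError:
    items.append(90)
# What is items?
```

Step-by-step execution trace:
1. Inner try: `items.append(17)` → items = [17].
2. `raise TypeError()` raises TypeError.
3. Inner `except RuntimeError` does not match TypeError; exception propagates to outer try.
4. Outer `except TypeError` matches → `items.append(90)` → items = [17, 90].
Result: [17, 90]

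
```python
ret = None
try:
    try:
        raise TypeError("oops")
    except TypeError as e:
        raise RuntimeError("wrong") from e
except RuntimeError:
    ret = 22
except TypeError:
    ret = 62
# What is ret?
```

Step-by-step execution trace:
1. Inner try raises TypeError; inner `except TypeError as e` catches it.
2. `raise RuntimeError(...) from e` raises RuntimeError (TypeError is attached as __cause__, but only RuntimeError is active).
3. Outer `except RuntimeError` matches → ret = 22.
4. `except TypeError` is not reached.
Result: 22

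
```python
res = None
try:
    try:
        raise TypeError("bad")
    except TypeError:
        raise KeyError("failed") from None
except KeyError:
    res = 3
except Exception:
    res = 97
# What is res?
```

Step-by-step execution trace:
1. Inner try raises TypeError; inner `except TypeError` catches it.
2. `raise KeyError(...) from None` raises KeyError (from None suppresses __context__, but the active exception is still KeyError).
3. Outer `except KeyError` matches → res = 3.
4. `except Exception` is not reached.
Result: 3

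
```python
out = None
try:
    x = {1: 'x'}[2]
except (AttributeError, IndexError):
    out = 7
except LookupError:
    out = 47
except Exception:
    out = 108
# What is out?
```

Step-by-step execution trace:
1. `x = {1: 'x'}[2]` raises KeyError.
2. `except (AttributeError, IndexError)` does not match KeyError; skipped.
3. `except LookupError` matches (KeyError is a subclass of LookupError) → out = 47.
4. `except Exception` is not reached.
Result: 47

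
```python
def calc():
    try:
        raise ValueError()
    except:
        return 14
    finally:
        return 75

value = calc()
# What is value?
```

Step-by-step execution trace:
1. `calc()` enters try: `raise ValueError()` raises ValueError.
2. bare `except` matches → `return 14` sets pending return value 14.
3. Before returning, `finally: return 75` runs and overrides the pending return.
4. calc() returns 75 → value = 75.
Result: 75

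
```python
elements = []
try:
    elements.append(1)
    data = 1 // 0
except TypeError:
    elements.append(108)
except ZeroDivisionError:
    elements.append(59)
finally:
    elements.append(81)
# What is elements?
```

Step-by-step execution trace:
1. try: `elements.append(1)` → elements = [1].
2. `data = 1 // 0` raises ZeroDivisionError.
3. `except TypeError` does not match ZeroDivisionError; skipped.
4. `except ZeroDivisionError` matches → `elements.append(59)` → elements = [1, 59].
5. finally always runs: `elements.append(81)` → elements = [1, 59, 81].
Result: [1, 59, 81]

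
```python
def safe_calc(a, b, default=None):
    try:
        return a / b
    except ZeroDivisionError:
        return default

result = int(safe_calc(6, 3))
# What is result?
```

Step-by-step execution trace:
1. `safe_calc(6, 3)` enters try: `return 6 / 3` → returns 2.0. No exception raised.
2. `except ZeroDivisionError` is skipped.
3. `int(2.0)` → 2 → result = 2.
Result: 2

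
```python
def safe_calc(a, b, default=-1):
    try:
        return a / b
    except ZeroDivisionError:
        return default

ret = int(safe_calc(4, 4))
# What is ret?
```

Step-by-step execution trace:
1. `safe_calc(4, 4)` enters try: `return 4 / 4` → returns 1.0. No exception raised.
2. `except ZeroDivisionError` is skipped.
3. `int(1.0)` → 1 → ret = 1.
Result: 1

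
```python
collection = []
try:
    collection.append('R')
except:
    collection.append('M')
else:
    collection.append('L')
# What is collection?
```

Step-by-step execution trace:
1. try: `collection.append('R')` → collection = ['R']. No exception raised.
2. `except` is skipped.
3. `else` runs (try completed without exception): `collection.append('L')` → collection = ['R', 'L'].
Result: ['R', 'L']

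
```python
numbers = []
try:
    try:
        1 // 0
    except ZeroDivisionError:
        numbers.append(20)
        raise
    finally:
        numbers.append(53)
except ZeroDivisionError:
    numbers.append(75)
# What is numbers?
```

Step-by-step execution trace:
1. Inner try: `1 // 0` raises ZeroDivisionError.
2. Inner `except ZeroDivisionError` matches → `numbers.append(20)` → numbers = [20].
3. bare `raise` re-raises ZeroDivisionError.
4. Inner `finally` runs during unwinding: `numbers.append(53)` → numbers = [20, 53].
5. Outer `except ZeroDivisionError` matches → `numbers.append(75)` → numbers = [20, 53, 75].
Result: [20, 53, 75]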